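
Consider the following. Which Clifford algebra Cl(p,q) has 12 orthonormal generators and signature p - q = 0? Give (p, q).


We need p + q = 12 and p - q = 0.
Adding: 2p = 12 + 0 = 12, so p = 6.
Then q = 12 - 6 = 6.
(p, q) = (6, 6)


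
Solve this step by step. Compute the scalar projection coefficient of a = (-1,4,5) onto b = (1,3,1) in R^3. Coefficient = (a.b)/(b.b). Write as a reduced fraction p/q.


Projection coefficient = (a . b) / (b . b)
a . b = (-1)*1 + 4*3 + 5*1
= -1 + 12 + 5 = 16
b . b = 1^2 + 3^2 + 1^2
= 1 + 9 + 1 = 11
Coefficient = 16/11
In lowest terms: 16/11


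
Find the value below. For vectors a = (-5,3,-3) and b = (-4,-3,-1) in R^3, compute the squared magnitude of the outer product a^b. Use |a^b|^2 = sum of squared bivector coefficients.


a wedge b = (a1*b2 - a2*b1)*e12 + (a1*b3 - a3*b1)*e13 + (a2*b3 - a3*b2)*e23
e12 coeff: (-5)*(-3) - 3*(-4) = 15 - (-12) = 27
e13 coeff: (-5)*(-1) - (-3)*(-4) = 5 - 12 = -7
e23 coeff: 3*(-1) - (-3)*(-3) = -3 - 9 = -12
|a wedge b|^2 = 27^2 + (-7)^2 + (-12)^2
= 729 + 49 + 144
= 922


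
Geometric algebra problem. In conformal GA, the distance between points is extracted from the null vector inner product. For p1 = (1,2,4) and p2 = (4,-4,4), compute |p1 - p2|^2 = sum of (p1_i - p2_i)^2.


p1 - p2 = (-3, 6, 0)
|p1 - p2|^2 = (-3)^2 + 6^2 + 0^2
= 9 + 36 + 0
= 45


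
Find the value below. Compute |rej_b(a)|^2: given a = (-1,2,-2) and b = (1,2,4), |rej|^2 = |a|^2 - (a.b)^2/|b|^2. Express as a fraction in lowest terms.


|a|^2 = (-1)^2 + 2^2 + (-2)^2 = 9
|b|^2 = 1^2 + 2^2 + 4^2 = 21
a . b = (-1)*1 + 2*2 + (-2)*4 = -5
(a.b)^2 = (-5)^2 = 25
|rej|^2 = 9 - 25/21
= (189 - 25)/21
= 164/21
In lowest terms: 164/21


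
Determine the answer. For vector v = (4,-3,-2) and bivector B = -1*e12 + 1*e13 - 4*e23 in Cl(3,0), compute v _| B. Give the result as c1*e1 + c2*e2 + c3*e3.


Left contraction v _| B = <vB>_1 (grade-1 part of the geometric product vB).
Using e1_|e12 = e2, e2_|e12 = -e1, e1_|e13 = e3, e3_|e13 = -e1, e2_|e23 = e3, e3_|e23 = -e2:
e1 coeff: -v2*b12 - v3*b13 = -(-3)*(-1) - (-2)*(1) = -1
e2 coeff: v1*b12 - v3*b23 = (4)*(-1) - (-2)*(-4) = -12
e3 coeff: v1*b13 + v2*b23 = (4)*(1) + (-3)*(-4) = 16
v _| B = -1*e1 - 12*e2 + 16*e3


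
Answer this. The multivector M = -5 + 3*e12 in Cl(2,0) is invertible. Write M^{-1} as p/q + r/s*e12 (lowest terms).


M = -5 + 3*e12, where e12^2 = -1.
Since M commutes with its reverse ~M = a - b*e12, M * ~M = a^2 - b^2*e12^2 = a^2 + b^2.
So M^{-1} = ~M / (a^2 + b^2) = (a - b*e12)/(a^2 + b^2).
a^2 + b^2 = 25 + 9 = 34
Scalar part = -5/34 = -5/34
Bivector coeff = -3/34 = -3/34
M^{-1} = -5/34 - 3/34*e12


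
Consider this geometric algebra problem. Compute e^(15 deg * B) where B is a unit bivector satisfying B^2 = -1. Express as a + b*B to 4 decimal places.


For a unit bivector B with B^2 = -1, the exponential series gives
e^(theta*B) = cos(theta) + sin(theta)*B (the GA analogue of Euler's formula).
theta = 15 degrees = 0.261799 rad
cos(15 deg) = 0.9659
sin(15 deg) = 0.2588
exp(theta*B) = 0.9659 + 0.2588*B


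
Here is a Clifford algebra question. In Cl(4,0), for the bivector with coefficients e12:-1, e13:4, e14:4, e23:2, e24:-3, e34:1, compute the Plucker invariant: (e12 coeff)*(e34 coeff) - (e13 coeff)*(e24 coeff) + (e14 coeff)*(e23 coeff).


Plucker relation: af - be + cd
a*f = (-1)*1 = -1
b*e = 4*(-3) = -12
c*d = 4*2 = 8
af - be + cd = -1 - (-12) + 8
= 19


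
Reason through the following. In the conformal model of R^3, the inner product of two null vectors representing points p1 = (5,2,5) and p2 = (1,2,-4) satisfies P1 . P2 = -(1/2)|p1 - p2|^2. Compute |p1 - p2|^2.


p1 - p2 = (4, 0, 9)
|p1 - p2|^2 = 4^2 + 0^2 + 9^2
= 16 + 0 + 81
= 97


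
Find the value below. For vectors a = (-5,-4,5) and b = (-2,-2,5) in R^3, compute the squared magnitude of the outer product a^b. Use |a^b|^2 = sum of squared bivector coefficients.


a wedge b = (a1*b2 - a2*b1)*e12 + (a1*b3 - a3*b1)*e13 + (a2*b3 - a3*b2)*e23
e12 coeff: (-5)*(-2) - (-4)*(-2) = 10 - 8 = 2
e13 coeff: (-5)*5 - 5*(-2) = -25 - (-10) = -15
e23 coeff: (-4)*5 - 5*(-2) = -20 - (-10) = -10
|a wedge b|^2 = 2^2 + (-15)^2 + (-10)^2
= 4 + 225 + 100
= 329


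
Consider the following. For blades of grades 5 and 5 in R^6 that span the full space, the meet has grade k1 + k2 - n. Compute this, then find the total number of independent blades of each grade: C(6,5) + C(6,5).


Meet grade = grade(A) + grade(B) - n
= 5 + 5 - 6 = 4
C(6,5) = 6
C(6,5) = 6
dim_A + dim_B = 6 + 6 = 12


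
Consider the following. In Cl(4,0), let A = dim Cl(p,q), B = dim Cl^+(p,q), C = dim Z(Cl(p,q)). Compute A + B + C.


n = 4 + 0 = 4
Total dim = 2^4 = 16
Even subalgebra dim = 2^3 = 8
n is even, so center dim = 1
Sum = 16 + 8 + 1 = 25


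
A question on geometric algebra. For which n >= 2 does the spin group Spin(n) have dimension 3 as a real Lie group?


dim Spin(n) = dim so(n) = n(n-1)/2.
Solve n(n-1)/2 = 3, i.e. n^2 - n - 6 = 0.
Discriminant = 1 + 8*3 = 25
n = (1 + sqrt(25))/2 = (1 + 5)/2 = 3


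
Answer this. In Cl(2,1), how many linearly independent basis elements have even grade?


Even subalgebra dimension = 2^(n-1)
n = 2 + 1 = 3
2^(3 - 1) = 2^2 = 4
Verification: sum of C(3,k) for even k = 1 + 3 = 4
Result = 4


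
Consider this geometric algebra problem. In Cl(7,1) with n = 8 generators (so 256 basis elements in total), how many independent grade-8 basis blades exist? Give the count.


Number of grade-k basis blades in Cl(p,q) with n = p + q is C(n, k).
n = 7 + 1 = 8
C(8, 8) = 8! / (8! * 0!)
= 40320 / (40320 * 1)
= 1


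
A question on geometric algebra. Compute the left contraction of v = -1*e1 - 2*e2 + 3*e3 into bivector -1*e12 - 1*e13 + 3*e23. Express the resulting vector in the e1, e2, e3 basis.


Left contraction v _| B = <vB>_1 (grade-1 part of the geometric product vB).
Using e1_|e12 = e2, e2_|e12 = -e1, e1_|e13 = e3, e3_|e13 = -e1, e2_|e23 = e3, e3_|e23 = -e2:
e1 coeff: -v2*b12 - v3*b13 = -(-2)*(-1) - (3)*(-1) = 1
e2 coeff: v1*b12 - v3*b23 = (-1)*(-1) - (3)*(3) = -8
e3 coeff: v1*b13 + v2*b23 = (-1)*(-1) + (-2)*(3) = -5
v _| B = 1*e1 - 8*e2 - 5*e3


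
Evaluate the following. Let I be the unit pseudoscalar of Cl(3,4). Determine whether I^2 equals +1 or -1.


The pseudoscalar I = e1...e_n (product of all n generators) of Cl(p,q) satisfies I^2 = (-1)^(q + n(n-1)/2).
p = 3, q = 4, n = p + q = 7
n(n-1)/2 = 7 * 6 / 2 = 21
Exponent = q + n(n-1)/2 = 4 + 21 = 25
I^2 = (-1)^25 = -1


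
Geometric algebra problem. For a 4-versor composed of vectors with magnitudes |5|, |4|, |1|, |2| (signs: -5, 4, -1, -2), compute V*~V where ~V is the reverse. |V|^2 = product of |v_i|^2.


Each vector v_i has |v_i|^2 = s_i^2
Squared scales: (-5)^2 = 25, 4^2 = 16, (-1)^2 = 1, (-2)^2 = 4
|V|^2 = 25 * 16 * 1 * 4
= 1600


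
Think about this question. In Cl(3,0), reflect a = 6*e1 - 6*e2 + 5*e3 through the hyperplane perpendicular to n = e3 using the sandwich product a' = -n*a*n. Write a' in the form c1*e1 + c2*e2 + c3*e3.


Reflection formula: a' = -n*a*n, with n = e3 (unit vector, n^2 = 1).
For reflection through hyperplane perp to e3:
The component along e3 flips sign, others stay.
a = (6, -6, 5)
a' = (6, -6, -5)
a' = 6*e1 - 6*e2 - 5*e3


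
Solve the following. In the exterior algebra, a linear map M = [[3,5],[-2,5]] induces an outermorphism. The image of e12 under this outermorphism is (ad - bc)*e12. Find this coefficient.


The outermorphism of a linear map f sends e1^e2 to f(e1)^f(e2).
f(e1) = 3*e1 - 2*e2
f(e2) = 5*e1 + 5*e2
f(e1) ^ f(e2) = (3*e1 - 2*e2) ^ (5*e1 + 5*e2)
= 3*5*e12 + (-2)*5*e21
= (15 - (-10))*e12
= 25*e12
Coefficient = 25


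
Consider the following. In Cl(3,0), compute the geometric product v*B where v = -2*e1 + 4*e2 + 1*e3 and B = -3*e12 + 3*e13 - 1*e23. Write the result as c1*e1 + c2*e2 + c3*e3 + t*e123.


vB has grade-1 (vector) and grade-3 (trivector) parts: vB = (v _| B) + (v ^ B).
Vector part <vB>_1:
  e1: -v2*b12 - v3*b13 = -(4)*(-3) - (1)*(3) = 9
  e2: v1*b12 - v3*b23 = (-2)*(-3) - (1)*(-1) = 7
  e3: v1*b13 + v2*b23 = (-2)*(3) + (4)*(-1) = -10
Trivector part <vB>_3:
  e123: v1*b23 - v2*b13 + v3*b12 = (-2)*(-1) - (4)*(3) + (1)*(-3) = -13
vB = 9*e1 + 7*e2 - 10*e3 - 13*e123


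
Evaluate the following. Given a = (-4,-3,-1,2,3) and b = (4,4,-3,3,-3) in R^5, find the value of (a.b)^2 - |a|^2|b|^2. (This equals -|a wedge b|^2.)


a . b = (-4)*4 + (-3)*4 + (-1)*(-3) + 2*3 + 3*(-3)
= -16 + (-12) + 3 + 6 + (-9) = -28
|a|^2 = (-4)^2 + (-3)^2 + (-1)^2 + 2^2 + 3^2 = 39
|b|^2 = 4^2 + 4^2 + (-3)^2 + 3^2 + (-3)^2 = 59
(a.b)^2 = (-28)^2 = 784
|a|^2 * |b|^2 = 39 * 59 = 2301
Result = 784 - 2301 = -1517


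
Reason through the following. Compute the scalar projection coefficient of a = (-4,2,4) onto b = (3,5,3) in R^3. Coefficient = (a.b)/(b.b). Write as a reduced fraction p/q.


Projection coefficient = (a . b) / (b . b)
a . b = (-4)*3 + 2*5 + 4*3
= -12 + 10 + 12 = 10
b . b = 3^2 + 5^2 + 3^2
= 9 + 25 + 9 = 43
Coefficient = 10/43
In lowest terms: 10/43


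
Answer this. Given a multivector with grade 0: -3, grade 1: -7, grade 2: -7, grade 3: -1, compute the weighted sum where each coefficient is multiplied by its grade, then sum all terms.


Grade-weighted sum = sum of grade_k * coefficient_k
0*(-3) = 0
1*(-7) = -7
2*(-7) = -14
3*(-1) = -3
Total = 0 + (-7) + (-14) + (-3) = -24


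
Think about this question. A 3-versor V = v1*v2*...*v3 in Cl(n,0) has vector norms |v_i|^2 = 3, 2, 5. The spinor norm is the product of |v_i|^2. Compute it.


Spinor norm N(V) = |v1|^2 * |v2|^2 * ... * |v3|^2
= 3 * 2 * 5
Running product: 3, 6, 30
N(V) = 30


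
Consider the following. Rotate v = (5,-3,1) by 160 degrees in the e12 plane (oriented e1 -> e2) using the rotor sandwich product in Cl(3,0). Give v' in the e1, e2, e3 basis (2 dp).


Rotor R = cos(80deg) - sin(80deg)*e12
Rotation angle theta = 2 * 80 = 160 degrees in the e12 plane (e1 -> e2).
The component perpendicular to the plane (e3) is invariant: v'_3 = v3 = 1.00
cos(160deg) = -0.9397, sin(160deg) = 0.3420
v'_1 = v1*cos(theta) - v2*sin(theta) = 5*(-0.9397) - (-3)*0.3420 = -3.67
v'_2 = v1*sin(theta) + v2*cos(theta) = 5*0.3420 + (-3)*(-0.9397) = 4.53
v' = -3.67*e1 + 4.53*e2 + 1.00*e3


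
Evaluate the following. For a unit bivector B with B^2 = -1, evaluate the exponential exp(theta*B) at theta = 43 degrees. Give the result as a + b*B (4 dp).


For a unit bivector B with B^2 = -1, the exponential series gives
e^(theta*B) = cos(theta) + sin(theta)*B (the GA analogue of Euler's formula).
theta = 43 degrees = 0.750492 rad
cos(43 deg) = 0.7314
sin(43 deg) = 0.6820
exp(theta*B) = 0.7314 + 0.6820*B


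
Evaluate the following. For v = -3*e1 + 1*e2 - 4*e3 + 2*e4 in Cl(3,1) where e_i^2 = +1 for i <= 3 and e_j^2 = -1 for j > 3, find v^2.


v^2 = sum of c_i^2 * e_i^2
Positive signature terms (e_i^2 = +1): (-3)^2 + 1^2 + (-4)^2 = 26
Negative signature terms (e_j^2 = -1): 2^2 = 4
v^2 = 26 - 4 = 22


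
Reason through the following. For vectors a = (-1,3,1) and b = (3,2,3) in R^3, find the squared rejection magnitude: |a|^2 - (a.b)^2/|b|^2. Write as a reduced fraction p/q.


|a|^2 = (-1)^2 + 3^2 + 1^2 = 11
|b|^2 = 3^2 + 2^2 + 3^2 = 22
a . b = (-1)*3 + 3*2 + 1*3 = 6
(a.b)^2 = 6^2 = 36
|rej|^2 = 11 - 36/22
= (242 - 36)/22
= 206/22
In lowest terms: 103/11


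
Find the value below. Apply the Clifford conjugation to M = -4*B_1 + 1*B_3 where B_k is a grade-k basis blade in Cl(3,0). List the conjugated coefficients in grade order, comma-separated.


Clifford conjugate sign for grade k: (-1)^(k(k+1)/2)
Grade 1: (-1)^(1*2/2) = (-1)^1 = -1, coeff -4 -> 4
Grade 3: (-1)^(3*4/2) = (-1)^6 = 1, coeff 1 -> 1
Conjugated coefficients: 4, 1


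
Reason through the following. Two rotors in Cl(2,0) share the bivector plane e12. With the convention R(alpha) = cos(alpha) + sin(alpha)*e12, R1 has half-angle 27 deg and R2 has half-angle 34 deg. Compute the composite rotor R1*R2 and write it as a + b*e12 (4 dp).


Same-plane rotors commute and their half-angles add:
R1*R2 = cos(a1 + a2) + sin(a1 + a2)*e12.
a1 + a2 = 27 + 34 = 61 deg
cos(61 deg) = 0.4848
sin(61 deg) = 0.8746
R1*R2 = 0.4848 + 0.8746*e12


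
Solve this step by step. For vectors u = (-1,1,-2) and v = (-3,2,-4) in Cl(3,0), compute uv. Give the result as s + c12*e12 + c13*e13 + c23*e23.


In Cl(3,0): e_i^2 = 1, e_ie_j = -e_je_i for i != j.
Scalar part = u . v = (-1)*(-3) + 1*2 + (-2)*(-4)
= 3 + 2 + 8 = 13
e12 coeff = (-1)*2 - 1*(-3) = -2 - (-3) = 1
e13 coeff = (-1)*(-4) - (-2)*(-3) = 4 - 6 = -2
e23 coeff = 1*(-4) - (-2)*2 = -4 - (-4) = 0
uv = 13 + 1*e12 - 2*e13 + 0*e23


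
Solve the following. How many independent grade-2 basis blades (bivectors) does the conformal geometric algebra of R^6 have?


The conformal model of R^6 uses Cl(7,1) with m = 6 + 2 = 8 generators.
Number of grade-2 blades = C(m, 2) = C(8, 2)
= 8*7/2 = 28


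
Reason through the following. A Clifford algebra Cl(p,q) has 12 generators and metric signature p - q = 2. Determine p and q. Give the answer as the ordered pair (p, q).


We need p + q = 12 and p - q = 2.
Adding: 2p = 12 + 2 = 14, so p = 7.
Then q = 12 - 7 = 5.
(p, q) = (7, 5)


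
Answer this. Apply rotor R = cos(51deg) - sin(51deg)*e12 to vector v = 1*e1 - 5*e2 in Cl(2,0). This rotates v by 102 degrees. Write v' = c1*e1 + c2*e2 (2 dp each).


Rotor R = cos(51deg) - sin(51deg)*e12
Rotation angle theta = 2 * 51 = 102 degrees
v' = R*v*~R rotates v by theta.
cos(102deg) = -0.2079, sin(102deg) = 0.9781
v'_1 = 1*cos(102deg) - (-5)*sin(102deg)
= 1*(-0.2079) - (-5)*0.9781
= 4.68
v'_2 = 1*sin(102deg) + (-5)*cos(102deg)
= 1*0.9781 + (-5)*(-0.2079)
= 2.02
v' = 4.68*e1 + 2.02*e2


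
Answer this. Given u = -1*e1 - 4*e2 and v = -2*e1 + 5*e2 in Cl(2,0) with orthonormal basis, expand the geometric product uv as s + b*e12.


Expand: (-1*e1 - 4*e2)(-2*e1 + 5*e2)
= (-1)*(-2)*e1e1 + (-1)*5*e1e2 + (-4)*(-2)*e2e1 + (-4)*5*e2e2
Using e1^2 = e2^2 = 1, e2e1 = -e1e2:
Scalar part s = (-1)*(-2) + (-4)*5 = 2 + (-20) = -18
Bivector part b = (-1)*5 - (-4)*(-2) = -5 - 8 = -13
uv = -18 - 13*e12


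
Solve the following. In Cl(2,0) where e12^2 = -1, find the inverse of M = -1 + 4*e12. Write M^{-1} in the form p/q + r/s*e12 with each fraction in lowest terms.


M = -1 + 4*e12, where e12^2 = -1.
Since M commutes with its reverse ~M = a - b*e12, M * ~M = a^2 - b^2*e12^2 = a^2 + b^2.
So M^{-1} = ~M / (a^2 + b^2) = (a - b*e12)/(a^2 + b^2).
a^2 + b^2 = 1 + 16 = 17
Scalar part = -1/17 = -1/17
Bivector coeff = -4/17 = -4/17
M^{-1} = -1/17 - 4/17*e12


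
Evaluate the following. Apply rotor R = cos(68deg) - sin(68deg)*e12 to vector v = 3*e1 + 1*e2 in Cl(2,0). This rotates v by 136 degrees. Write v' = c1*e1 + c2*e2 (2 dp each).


Rotor R = cos(68deg) - sin(68deg)*e12
Rotation angle theta = 2 * 68 = 136 degrees
v' = R*v*~R rotates v by theta.
cos(136deg) = -0.7193, sin(136deg) = 0.6947
v'_1 = 3*cos(136deg) - 1*sin(136deg)
= 3*(-0.7193) - 1*0.6947
= -2.85
v'_2 = 3*sin(136deg) + 1*cos(136deg)
= 3*0.6947 + 1*(-0.7193)
= 1.36
v' = -2.85*e1 + 1.36*e2


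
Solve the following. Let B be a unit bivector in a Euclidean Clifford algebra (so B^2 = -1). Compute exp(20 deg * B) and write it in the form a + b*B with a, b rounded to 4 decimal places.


For a unit bivector B with B^2 = -1, the exponential series gives
e^(theta*B) = cos(theta) + sin(theta)*B (the GA analogue of Euler's formula).
theta = 20 degrees = 0.349066 rad
cos(20 deg) = 0.9397
sin(20 deg) = 0.3420
exp(theta*B) = 0.9397 + 0.3420*B


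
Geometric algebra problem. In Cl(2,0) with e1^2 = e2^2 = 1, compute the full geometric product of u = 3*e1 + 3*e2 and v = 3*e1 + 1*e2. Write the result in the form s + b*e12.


Expand: (3*e1 + 3*e2)(3*e1 + 1*e2)
= 3*3*e1e1 + 3*1*e1e2 + 3*3*e2e1 + 3*1*e2e2
Using e1^2 = e2^2 = 1, e2e1 = -e1e2:
Scalar part s = 3*3 + 3*1 = 9 + 3 = 12
Bivector part b = 3*1 - 3*3 = 3 - 9 = -6
uv = 12 - 6*e12


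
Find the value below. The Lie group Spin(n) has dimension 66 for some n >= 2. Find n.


dim Spin(n) = dim so(n) = n(n-1)/2.
Solve n(n-1)/2 = 66, i.e. n^2 - n - 132 = 0.
Discriminant = 1 + 8*66 = 529
n = (1 + sqrt(529))/2 = (1 + 23)/2 = 12


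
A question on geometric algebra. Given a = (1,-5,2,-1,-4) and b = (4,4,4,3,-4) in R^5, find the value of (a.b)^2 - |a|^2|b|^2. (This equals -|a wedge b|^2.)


a . b = 1*4 + (-5)*4 + 2*4 + (-1)*3 + (-4)*(-4)
= 4 + (-20) + 8 + (-3) + 16 = 5
|a|^2 = 1^2 + (-5)^2 + 2^2 + (-1)^2 + (-4)^2 = 47
|b|^2 = 4^2 + 4^2 + 4^2 + 3^2 + (-4)^2 = 73
(a.b)^2 = 5^2 = 25
|a|^2 * |b|^2 = 47 * 73 = 3431
Result = 25 - 3431 = -3406


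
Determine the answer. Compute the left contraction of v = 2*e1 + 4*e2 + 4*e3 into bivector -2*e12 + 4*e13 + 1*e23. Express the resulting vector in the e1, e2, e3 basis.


Left contraction v _| B = <vB>_1 (grade-1 part of the geometric product vB).
Using e1_|e12 = e2, e2_|e12 = -e1, e1_|e13 = e3, e3_|e13 = -e1, e2_|e23 = e3, e3_|e23 = -e2:
e1 coeff: -v2*b12 - v3*b13 = -(4)*(-2) - (4)*(4) = -8
e2 coeff: v1*b12 - v3*b23 = (2)*(-2) - (4)*(1) = -8
e3 coeff: v1*b13 + v2*b23 = (2)*(4) + (4)*(1) = 12
v _| B = -8*e1 - 8*e2 + 12*e3


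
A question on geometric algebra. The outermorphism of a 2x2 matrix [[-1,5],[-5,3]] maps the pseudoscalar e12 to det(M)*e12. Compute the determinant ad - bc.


The outermorphism of a linear map f sends e1^e2 to f(e1)^f(e2).
f(e1) = -1*e1 - 5*e2
f(e2) = 5*e1 + 3*e2
f(e1) ^ f(e2) = (-1*e1 - 5*e2) ^ (5*e1 + 3*e2)
= (-1)*3*e12 + (-5)*5*e21
= (-3 - (-25))*e12
= 22*e12
Coefficient = 22


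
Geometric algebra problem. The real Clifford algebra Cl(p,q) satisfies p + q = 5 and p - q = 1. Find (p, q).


We need p + q = 5 and p - q = 1.
Adding: 2p = 5 + 1 = 6, so p = 3.
Then q = 5 - 3 = 2.
(p, q) = (3, 2)


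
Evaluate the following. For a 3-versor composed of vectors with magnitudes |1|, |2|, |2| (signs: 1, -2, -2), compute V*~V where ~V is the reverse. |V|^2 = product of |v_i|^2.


Each vector v_i has |v_i|^2 = s_i^2
Squared scales: 1^2 = 1, (-2)^2 = 4, (-2)^2 = 4
|V|^2 = 1 * 4 * 4
= 16


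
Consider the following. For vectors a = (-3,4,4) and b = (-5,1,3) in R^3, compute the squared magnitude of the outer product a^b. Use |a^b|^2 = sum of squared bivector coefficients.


a wedge b = (a1*b2 - a2*b1)*e12 + (a1*b3 - a3*b1)*e13 + (a2*b3 - a3*b2)*e23
e12 coeff: (-3)*1 - 4*(-5) = -3 - (-20) = 17
e13 coeff: (-3)*3 - 4*(-5) = -9 - (-20) = 11
e23 coeff: 4*3 - 4*1 = 12 - 4 = 8
|a wedge b|^2 = 17^2 + 11^2 + 8^2
= 289 + 121 + 64
= 474


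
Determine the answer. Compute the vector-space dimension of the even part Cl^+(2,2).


Even subalgebra dimension = 2^(n-1)
n = 2 + 2 = 4
2^(4 - 1) = 2^3 = 8
Verification: sum of C(4,k) for even k = 1 + 6 + 1 = 8
Result = 8


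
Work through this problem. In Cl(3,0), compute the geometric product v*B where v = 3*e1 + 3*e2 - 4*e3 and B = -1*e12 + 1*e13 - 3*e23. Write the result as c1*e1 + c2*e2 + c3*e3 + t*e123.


vB has grade-1 (vector) and grade-3 (trivector) parts: vB = (v _| B) + (v ^ B).
Vector part <vB>_1:
  e1: -v2*b12 - v3*b13 = -(3)*(-1) - (-4)*(1) = 7
  e2: v1*b12 - v3*b23 = (3)*(-1) - (-4)*(-3) = -15
  e3: v1*b13 + v2*b23 = (3)*(1) + (3)*(-3) = -6
Trivector part <vB>_3:
  e123: v1*b23 - v2*b13 + v3*b12 = (3)*(-3) - (3)*(1) + (-4)*(-1) = -8
vB = 7*e1 - 15*e2 - 6*e3 - 8*e123


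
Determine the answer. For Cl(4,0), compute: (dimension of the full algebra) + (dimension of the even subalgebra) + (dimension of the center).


n = 4 + 0 = 4
Total dim = 2^4 = 16
Even subalgebra dim = 2^3 = 8
n is even, so center dim = 1
Sum = 16 + 8 + 1 = 25


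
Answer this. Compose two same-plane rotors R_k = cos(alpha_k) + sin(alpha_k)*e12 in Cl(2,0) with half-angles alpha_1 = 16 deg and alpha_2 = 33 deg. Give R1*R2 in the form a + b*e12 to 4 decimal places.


Same-plane rotors commute and their half-angles add:
R1*R2 = cos(a1 + a2) + sin(a1 + a2)*e12.
a1 + a2 = 16 + 33 = 49 deg
cos(49 deg) = 0.6561
sin(49 deg) = 0.7547
R1*R2 = 0.6561 + 0.7547*e12


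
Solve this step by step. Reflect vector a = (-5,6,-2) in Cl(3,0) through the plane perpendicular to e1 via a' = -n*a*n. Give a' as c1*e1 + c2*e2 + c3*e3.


Reflection formula: a' = -n*a*n, with n = e1 (unit vector, n^2 = 1).
For reflection through hyperplane perp to e1:
The component along e1 flips sign, others stay.
a = (-5, 6, -2)
a' = (5, 6, -2)
a' = 5*e1 + 6*e2 - 2*e3


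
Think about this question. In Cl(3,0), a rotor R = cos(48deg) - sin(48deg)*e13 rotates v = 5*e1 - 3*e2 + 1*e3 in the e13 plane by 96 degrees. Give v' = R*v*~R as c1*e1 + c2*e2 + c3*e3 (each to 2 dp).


Rotor R = cos(48deg) - sin(48deg)*e13
Rotation angle theta = 2 * 48 = 96 degrees in the e13 plane (e1 -> e3).
The component perpendicular to the plane (e2) is invariant: v'_2 = v2 = -3.00
cos(96deg) = -0.1045, sin(96deg) = 0.9945
v'_1 = v1*cos(theta) - v3*sin(theta) = 5*(-0.1045) - 1*0.9945 = -1.52
v'_3 = v1*sin(theta) + v3*cos(theta) = 5*0.9945 + 1*(-0.1045) = 4.87
v' = -1.52*e1 - 3.00*e2 + 4.87*e3


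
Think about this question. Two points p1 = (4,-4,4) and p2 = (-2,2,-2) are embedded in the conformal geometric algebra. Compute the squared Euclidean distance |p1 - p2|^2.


p1 - p2 = (6, -6, 6)
|p1 - p2|^2 = 6^2 + (-6)^2 + 6^2
= 36 + 36 + 36
= 108


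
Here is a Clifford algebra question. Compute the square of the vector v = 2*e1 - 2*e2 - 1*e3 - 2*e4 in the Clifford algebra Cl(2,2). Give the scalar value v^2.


v^2 = sum of c_i^2 * e_i^2
Positive signature terms (e_i^2 = +1): 2^2 + (-2)^2 = 8
Negative signature terms (e_j^2 = -1): (-1)^2 + (-2)^2 = 5
v^2 = 8 - 5 = 3


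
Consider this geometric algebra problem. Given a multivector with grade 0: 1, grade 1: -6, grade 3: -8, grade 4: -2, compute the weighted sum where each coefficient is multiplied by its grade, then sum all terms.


Grade-weighted sum = sum of grade_k * coefficient_k
0*1 = 0
1*(-6) = -6
3*(-8) = -24
4*(-2) = -8
Total = 0 + (-6) + (-24) + (-8) = -38


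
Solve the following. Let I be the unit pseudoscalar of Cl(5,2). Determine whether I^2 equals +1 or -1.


The pseudoscalar I = e1...e_n (product of all n generators) of Cl(p,q) satisfies I^2 = (-1)^(q + n(n-1)/2).
p = 5, q = 2, n = p + q = 7
n(n-1)/2 = 7 * 6 / 2 = 21
Exponent = q + n(n-1)/2 = 2 + 21 = 23
I^2 = (-1)^23 = -1


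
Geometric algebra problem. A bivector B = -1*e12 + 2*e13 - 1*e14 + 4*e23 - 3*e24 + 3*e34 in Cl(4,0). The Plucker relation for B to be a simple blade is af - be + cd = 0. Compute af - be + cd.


Plucker relation: af - be + cd
a*f = (-1)*3 = -3
b*e = 2*(-3) = -6
c*d = (-1)*4 = -4
af - be + cd = -3 - (-6) + (-4)
= -1


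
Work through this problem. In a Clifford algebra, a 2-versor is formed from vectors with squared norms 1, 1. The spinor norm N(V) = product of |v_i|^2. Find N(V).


Spinor norm N(V) = |v1|^2 * |v2|^2 * ... * |v2|^2
= 1 * 1
Running product: 1, 1
N(V) = 1


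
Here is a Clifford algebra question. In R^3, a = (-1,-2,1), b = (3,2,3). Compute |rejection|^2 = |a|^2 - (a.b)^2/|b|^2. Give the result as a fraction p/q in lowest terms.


|a|^2 = (-1)^2 + (-2)^2 + 1^2 = 6
|b|^2 = 3^2 + 2^2 + 3^2 = 22
a . b = (-1)*3 + (-2)*2 + 1*3 = -4
(a.b)^2 = (-4)^2 = 16
|rej|^2 = 6 - 16/22
= (132 - 16)/22
= 116/22
In lowest terms: 58/11


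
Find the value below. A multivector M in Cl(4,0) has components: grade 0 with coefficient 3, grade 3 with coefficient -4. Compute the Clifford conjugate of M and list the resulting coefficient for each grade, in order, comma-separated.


Clifford conjugate sign for grade k: (-1)^(k(k+1)/2)
Grade 0: (-1)^(0*1/2) = (-1)^0 = 1, coeff 3 -> 3
Grade 3: (-1)^(3*4/2) = (-1)^6 = 1, coeff -4 -> -4
Conjugated coefficients: 3, -4


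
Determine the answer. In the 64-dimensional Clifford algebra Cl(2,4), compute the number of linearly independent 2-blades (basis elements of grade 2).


Number of grade-k basis blades in Cl(p,q) with n = p + q is C(n, k).
n = 2 + 4 = 6
C(6, 2) = 6! / (2! * 4!)
= 720 / (2 * 24)
= 15


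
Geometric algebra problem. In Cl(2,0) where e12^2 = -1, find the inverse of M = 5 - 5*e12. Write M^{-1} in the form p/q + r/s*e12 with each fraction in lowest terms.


M = 5 - 5*e12, where e12^2 = -1.
Since M commutes with its reverse ~M = a - b*e12, M * ~M = a^2 - b^2*e12^2 = a^2 + b^2.
So M^{-1} = ~M / (a^2 + b^2) = (a - b*e12)/(a^2 + b^2).
a^2 + b^2 = 25 + 25 = 50
Scalar part = 5/50 = 1/10
Bivector coeff = 5/50 = 1/10
M^{-1} = 1/10 + 1/10*e12


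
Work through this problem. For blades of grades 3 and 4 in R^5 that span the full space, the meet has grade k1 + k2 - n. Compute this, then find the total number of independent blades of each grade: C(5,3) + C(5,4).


Meet grade = grade(A) + grade(B) - n
= 3 + 4 - 5 = 2
C(5,3) = 10
C(5,4) = 5
dim_A + dim_B = 10 + 5 = 15


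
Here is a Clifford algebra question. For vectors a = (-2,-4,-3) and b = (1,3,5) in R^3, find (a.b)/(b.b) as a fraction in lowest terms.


Projection coefficient = (a . b) / (b . b)
a . b = (-2)*1 + (-4)*3 + (-3)*5
= -2 + (-12) + (-15) = -29
b . b = 1^2 + 3^2 + 5^2
= 1 + 9 + 25 = 35
Coefficient = -29/35
In lowest terms: -29/35


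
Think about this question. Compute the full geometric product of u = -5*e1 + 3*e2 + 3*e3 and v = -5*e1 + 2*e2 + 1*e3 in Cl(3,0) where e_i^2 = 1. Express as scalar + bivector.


In Cl(3,0): e_i^2 = 1, e_ie_j = -e_je_i for i != j.
Scalar part = u . v = (-5)*(-5) + 3*2 + 3*1
= 25 + 6 + 3 = 34
e12 coeff = (-5)*2 - 3*(-5) = -10 - (-15) = 5
e13 coeff = (-5)*1 - 3*(-5) = -5 - (-15) = 10
e23 coeff = 3*1 - 3*2 = 3 - 6 = -3
uv = 34 + 5*e12 + 10*e13 - 3*e23


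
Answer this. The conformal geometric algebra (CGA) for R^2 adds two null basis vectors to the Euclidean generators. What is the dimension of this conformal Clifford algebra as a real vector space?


The conformal model of R^2 uses Cl(3,1): the 2 Euclidean generators plus two extra orthogonal generators e+ (e+^2 = +1) and e- (e-^2 = -1), from which the null vectors e0, einf are built.
Number of generators m = 2 + 2 = 4.
dim Cl(p,q) = 2^m = 2^4 = 16


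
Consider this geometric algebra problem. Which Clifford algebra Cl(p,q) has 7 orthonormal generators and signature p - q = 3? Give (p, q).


We need p + q = 7 and p - q = 3.
Adding: 2p = 7 + 3 = 10, so p = 5.
Then q = 7 - 5 = 2.
(p, q) = (5, 2)


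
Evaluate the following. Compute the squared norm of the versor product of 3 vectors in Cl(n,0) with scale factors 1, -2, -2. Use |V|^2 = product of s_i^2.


Each vector v_i has |v_i|^2 = s_i^2
Squared scales: 1^2 = 1, (-2)^2 = 4, (-2)^2 = 4
|V|^2 = 1 * 4 * 4
= 16


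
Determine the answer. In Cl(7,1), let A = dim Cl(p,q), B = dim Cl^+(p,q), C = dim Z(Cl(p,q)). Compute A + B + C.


n = 7 + 1 = 8
Total dim = 2^8 = 256
Even subalgebra dim = 2^7 = 128
n is even, so center dim = 1
Sum = 256 + 128 + 1 = 385


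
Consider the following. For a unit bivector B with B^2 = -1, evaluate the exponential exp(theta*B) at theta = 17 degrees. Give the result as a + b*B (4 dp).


For a unit bivector B with B^2 = -1, the exponential series gives
e^(theta*B) = cos(theta) + sin(theta)*B (the GA analogue of Euler's formula).
theta = 17 degrees = 0.296706 rad
cos(17 deg) = 0.9563
sin(17 deg) = 0.2924
exp(theta*B) = 0.9563 + 0.2924*B


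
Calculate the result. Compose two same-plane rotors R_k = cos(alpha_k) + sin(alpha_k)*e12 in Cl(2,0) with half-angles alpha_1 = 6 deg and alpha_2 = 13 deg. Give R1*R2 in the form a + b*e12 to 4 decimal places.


Same-plane rotors commute and their half-angles add:
R1*R2 = cos(a1 + a2) + sin(a1 + a2)*e12.
a1 + a2 = 6 + 13 = 19 deg
cos(19 deg) = 0.9455
sin(19 deg) = 0.3256
R1*R2 = 0.9455 + 0.3256*e12


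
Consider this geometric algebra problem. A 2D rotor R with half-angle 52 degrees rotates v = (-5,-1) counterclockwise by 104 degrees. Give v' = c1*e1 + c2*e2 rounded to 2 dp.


Rotor R = cos(52deg) - sin(52deg)*e12
Rotation angle theta = 2 * 52 = 104 degrees
v' = R*v*~R rotates v by theta.
cos(104deg) = -0.2419, sin(104deg) = 0.9703
v'_1 = -5*cos(104deg) - (-1)*sin(104deg)
= -5*(-0.2419) - (-1)*0.9703
= 2.18
v'_2 = -5*sin(104deg) + (-1)*cos(104deg)
= -5*0.9703 + (-1)*(-0.2419)
= -4.61
v' = 2.18*e1 - 4.61*e2


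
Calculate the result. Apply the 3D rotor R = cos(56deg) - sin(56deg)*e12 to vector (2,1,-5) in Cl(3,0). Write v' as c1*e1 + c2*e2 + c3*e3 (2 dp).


Rotor R = cos(56deg) - sin(56deg)*e12
Rotation angle theta = 2 * 56 = 112 degrees in the e12 plane (e1 -> e2).
The component perpendicular to the plane (e3) is invariant: v'_3 = v3 = -5.00
cos(112deg) = -0.3746, sin(112deg) = 0.9272
v'_1 = v1*cos(theta) - v2*sin(theta) = 2*(-0.3746) - 1*0.9272 = -1.68
v'_2 = v1*sin(theta) + v2*cos(theta) = 2*0.9272 + 1*(-0.3746) = 1.48
v' = -1.68*e1 + 1.48*e2 - 5.00*e3


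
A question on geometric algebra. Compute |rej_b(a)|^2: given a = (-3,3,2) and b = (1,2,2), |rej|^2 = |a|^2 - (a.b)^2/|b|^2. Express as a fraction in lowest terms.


|a|^2 = (-3)^2 + 3^2 + 2^2 = 22
|b|^2 = 1^2 + 2^2 + 2^2 = 9
a . b = (-3)*1 + 3*2 + 2*2 = 7
(a.b)^2 = 7^2 = 49
|rej|^2 = 22 - 49/9
= (198 - 49)/9
= 149/9
In lowest terms: 149/9


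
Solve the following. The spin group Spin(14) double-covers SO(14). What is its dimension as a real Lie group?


Spin(n) double-covers SO(n); both have Lie algebra so(n) of dimension n(n-1)/2.
n = 14
n(n-1) = 14 * 13 = 182
dim Spin(14) = 182/2 = 91


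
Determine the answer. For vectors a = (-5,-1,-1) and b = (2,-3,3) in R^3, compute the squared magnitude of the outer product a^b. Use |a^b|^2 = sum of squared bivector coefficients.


a wedge b = (a1*b2 - a2*b1)*e12 + (a1*b3 - a3*b1)*e13 + (a2*b3 - a3*b2)*e23
e12 coeff: (-5)*(-3) - (-1)*2 = 15 - (-2) = 17
e13 coeff: (-5)*3 - (-1)*2 = -15 - (-2) = -13
e23 coeff: (-1)*3 - (-1)*(-3) = -3 - 3 = -6
|a wedge b|^2 = 17^2 + (-13)^2 + (-6)^2
= 289 + 169 + 36
= 494


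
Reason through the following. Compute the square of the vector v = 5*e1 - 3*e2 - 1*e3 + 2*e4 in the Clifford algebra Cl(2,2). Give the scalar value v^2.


v^2 = sum of c_i^2 * e_i^2
Positive signature terms (e_i^2 = +1): 5^2 + (-3)^2 = 34
Negative signature terms (e_j^2 = -1): (-1)^2 + 2^2 = 5
v^2 = 34 - 5 = 29


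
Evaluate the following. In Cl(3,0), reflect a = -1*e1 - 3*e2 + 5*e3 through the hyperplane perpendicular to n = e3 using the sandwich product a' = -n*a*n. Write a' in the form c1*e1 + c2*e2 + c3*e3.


Reflection formula: a' = -n*a*n, with n = e3 (unit vector, n^2 = 1).
For reflection through hyperplane perp to e3:
The component along e3 flips sign, others stay.
a = (-1, -3, 5)
a' = (-1, -3, -5)
a' = -1*e1 - 3*e2 - 5*e3


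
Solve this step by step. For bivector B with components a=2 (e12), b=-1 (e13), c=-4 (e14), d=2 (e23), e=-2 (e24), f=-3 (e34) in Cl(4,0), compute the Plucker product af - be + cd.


Plucker relation: af - be + cd
a*f = 2*(-3) = -6
b*e = (-1)*(-2) = 2
c*d = (-4)*2 = -8
af - be + cd = -6 - 2 + (-8)
= -16


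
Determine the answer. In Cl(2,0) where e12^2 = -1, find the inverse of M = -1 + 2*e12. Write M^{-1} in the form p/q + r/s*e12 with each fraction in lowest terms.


M = -1 + 2*e12, where e12^2 = -1.
Since M commutes with its reverse ~M = a - b*e12, M * ~M = a^2 - b^2*e12^2 = a^2 + b^2.
So M^{-1} = ~M / (a^2 + b^2) = (a - b*e12)/(a^2 + b^2).
a^2 + b^2 = 1 + 4 = 5
Scalar part = -1/5 = -1/5
Bivector coeff = -2/5 = -2/5
M^{-1} = -1/5 - 2/5*e12


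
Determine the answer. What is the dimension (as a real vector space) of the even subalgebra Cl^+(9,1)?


Even subalgebra dimension = 2^(n-1)
n = 9 + 1 = 10
2^(10 - 1) = 2^9 = 512
Verification: sum of C(10,k) for even k = 1 + 45 + 210 + 210 + 45 + 1 = 512
Result = 512


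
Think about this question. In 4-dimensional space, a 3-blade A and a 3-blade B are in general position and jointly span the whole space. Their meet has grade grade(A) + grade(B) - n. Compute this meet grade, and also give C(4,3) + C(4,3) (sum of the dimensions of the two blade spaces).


Meet grade = grade(A) + grade(B) - n
= 3 + 3 - 4 = 2
C(4,3) = 4
C(4,3) = 4
dim_A + dim_B = 4 + 4 = 8


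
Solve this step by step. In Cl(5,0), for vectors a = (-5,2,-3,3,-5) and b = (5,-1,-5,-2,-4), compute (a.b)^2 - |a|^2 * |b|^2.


a . b = (-5)*5 + 2*(-1) + (-3)*(-5) + 3*(-2) + (-5)*(-4)
= -25 + (-2) + 15 + (-6) + 20 = 2
|a|^2 = (-5)^2 + 2^2 + (-3)^2 + 3^2 + (-5)^2 = 72
|b|^2 = 5^2 + (-1)^2 + (-5)^2 + (-2)^2 + (-4)^2 = 71
(a.b)^2 = 2^2 = 4
|a|^2 * |b|^2 = 72 * 71 = 5112
Result = 4 - 5112 = -5108


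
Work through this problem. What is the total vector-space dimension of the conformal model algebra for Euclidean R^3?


The conformal model of R^3 uses Cl(4,1): the 3 Euclidean generators plus two extra orthogonal generators e+ (e+^2 = +1) and e- (e-^2 = -1), from which the null vectors e0, einf are built.
Number of generators m = 3 + 2 = 5.
dim Cl(p,q) = 2^m = 2^5 = 32


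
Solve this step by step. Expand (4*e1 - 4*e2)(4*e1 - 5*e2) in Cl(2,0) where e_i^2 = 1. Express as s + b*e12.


Expand: (4*e1 - 4*e2)(4*e1 - 5*e2)
= 4*4*e1e1 + 4*(-5)*e1e2 + (-4)*4*e2e1 + (-4)*(-5)*e2e2
Using e1^2 = e2^2 = 1, e2e1 = -e1e2:
Scalar part s = 4*4 + (-4)*(-5) = 16 + 20 = 36
Bivector part b = 4*(-5) - (-4)*4 = -20 - (-16) = -4
uv = 36 - 4*e12


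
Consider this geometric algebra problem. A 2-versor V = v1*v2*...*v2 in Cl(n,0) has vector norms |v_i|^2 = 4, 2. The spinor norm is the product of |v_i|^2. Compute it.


Spinor norm N(V) = |v1|^2 * |v2|^2 * ... * |v2|^2
= 4 * 2
Running product: 4, 8
N(V) = 8


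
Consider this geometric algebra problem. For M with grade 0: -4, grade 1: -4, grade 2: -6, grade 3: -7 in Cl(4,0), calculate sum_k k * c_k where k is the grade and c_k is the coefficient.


Grade-weighted sum = sum of grade_k * coefficient_k
0*(-4) = 0
1*(-4) = -4
2*(-6) = -12
3*(-7) = -21
Total = 0 + (-4) + (-12) + (-21) = -37


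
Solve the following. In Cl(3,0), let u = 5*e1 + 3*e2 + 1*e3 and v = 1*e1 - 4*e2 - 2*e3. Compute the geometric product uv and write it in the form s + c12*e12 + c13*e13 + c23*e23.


In Cl(3,0): e_i^2 = 1, e_ie_j = -e_je_i for i != j.
Scalar part = u . v = 5*1 + 3*(-4) + 1*(-2)
= 5 + (-12) + (-2) = -9
e12 coeff = 5*(-4) - 3*1 = -20 - 3 = -23
e13 coeff = 5*(-2) - 1*1 = -10 - 1 = -11
e23 coeff = 3*(-2) - 1*(-4) = -6 - (-4) = -2
uv = -9 - 23*e12 - 11*e13 - 2*e23


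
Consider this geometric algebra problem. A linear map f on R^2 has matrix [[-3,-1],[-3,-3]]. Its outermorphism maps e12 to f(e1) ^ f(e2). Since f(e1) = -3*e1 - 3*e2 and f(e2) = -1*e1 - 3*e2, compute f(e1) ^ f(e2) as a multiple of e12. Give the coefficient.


The outermorphism of a linear map f sends e1^e2 to f(e1)^f(e2).
f(e1) = -3*e1 - 3*e2
f(e2) = -1*e1 - 3*e2
f(e1) ^ f(e2) = (-3*e1 - 3*e2) ^ (-1*e1 - 3*e2)
= (-3)*(-3)*e12 + (-3)*(-1)*e21
= (9 - 3)*e12
= 6*e12
Coefficient = 6


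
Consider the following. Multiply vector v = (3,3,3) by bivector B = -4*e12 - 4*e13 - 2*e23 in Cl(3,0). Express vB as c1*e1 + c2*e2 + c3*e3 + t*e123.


vB has grade-1 (vector) and grade-3 (trivector) parts: vB = (v _| B) + (v ^ B).
Vector part <vB>_1:
  e1: -v2*b12 - v3*b13 = -(3)*(-4) - (3)*(-4) = 24
  e2: v1*b12 - v3*b23 = (3)*(-4) - (3)*(-2) = -6
  e3: v1*b13 + v2*b23 = (3)*(-4) + (3)*(-2) = -18
Trivector part <vB>_3:
  e123: v1*b23 - v2*b13 + v3*b12 = (3)*(-2) - (3)*(-4) + (3)*(-4) = -6
vB = 24*e1 - 6*e2 - 18*e3 - 6*e123


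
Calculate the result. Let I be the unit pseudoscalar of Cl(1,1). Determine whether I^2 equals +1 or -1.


The pseudoscalar I = e1...e_n (product of all n generators) of Cl(p,q) satisfies I^2 = (-1)^(q + n(n-1)/2).
p = 1, q = 1, n = p + q = 2
n(n-1)/2 = 2 * 1 / 2 = 1
Exponent = q + n(n-1)/2 = 1 + 1 = 2
I^2 = (-1)^2 = +1


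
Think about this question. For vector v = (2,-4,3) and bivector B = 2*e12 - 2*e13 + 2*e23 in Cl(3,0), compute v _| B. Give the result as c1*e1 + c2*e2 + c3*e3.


Left contraction v _| B = <vB>_1 (grade-1 part of the geometric product vB).
Using e1_|e12 = e2, e2_|e12 = -e1, e1_|e13 = e3, e3_|e13 = -e1, e2_|e23 = e3, e3_|e23 = -e2:
e1 coeff: -v2*b12 - v3*b13 = -(-4)*(2) - (3)*(-2) = 14
e2 coeff: v1*b12 - v3*b23 = (2)*(2) - (3)*(2) = -2
e3 coeff: v1*b13 + v2*b23 = (2)*(-2) + (-4)*(2) = -12
v _| B = 14*e1 - 2*e2 - 12*e3


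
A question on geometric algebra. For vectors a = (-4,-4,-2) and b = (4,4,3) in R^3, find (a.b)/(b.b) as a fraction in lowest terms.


Projection coefficient = (a . b) / (b . b)
a . b = (-4)*4 + (-4)*4 + (-2)*3
= -16 + (-16) + (-6) = -38
b . b = 4^2 + 4^2 + 3^2
= 16 + 16 + 9 = 41
Coefficient = -38/41
In lowest terms: -38/41


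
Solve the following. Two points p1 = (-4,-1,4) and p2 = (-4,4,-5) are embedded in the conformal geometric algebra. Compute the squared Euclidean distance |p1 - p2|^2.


p1 - p2 = (0, -5, 9)
|p1 - p2|^2 = 0^2 + (-5)^2 + 9^2
= 0 + 25 + 81
= 106


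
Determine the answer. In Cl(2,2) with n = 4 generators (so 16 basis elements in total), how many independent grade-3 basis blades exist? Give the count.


Number of grade-k basis blades in Cl(p,q) with n = p + q is C(n, k).
n = 2 + 2 = 4
C(4, 3) = 4! / (3! * 1!)
= 24 / (6 * 1)
= 4


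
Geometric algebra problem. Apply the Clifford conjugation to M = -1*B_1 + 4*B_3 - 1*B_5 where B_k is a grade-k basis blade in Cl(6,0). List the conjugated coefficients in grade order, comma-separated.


Clifford conjugate sign for grade k: (-1)^(k(k+1)/2)
Grade 1: (-1)^(1*2/2) = (-1)^1 = -1, coeff -1 -> 1
Grade 3: (-1)^(3*4/2) = (-1)^6 = 1, coeff 4 -> 4
Grade 5: (-1)^(5*6/2) = (-1)^15 = -1, coeff -1 -> 1
Conjugated coefficients: 1, 4, 1


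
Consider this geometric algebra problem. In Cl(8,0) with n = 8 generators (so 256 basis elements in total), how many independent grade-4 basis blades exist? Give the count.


Number of grade-k basis blades in Cl(p,q) with n = p + q is C(n, k).
n = 8 + 0 = 8
C(8, 4) = 8! / (4! * 4!)
= 40320 / (24 * 24)
= 70


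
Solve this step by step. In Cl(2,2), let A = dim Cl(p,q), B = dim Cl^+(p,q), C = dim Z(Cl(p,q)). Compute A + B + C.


n = 2 + 2 = 4
Total dim = 2^4 = 16
Even subalgebra dim = 2^3 = 8
n is even, so center dim = 1
Sum = 16 + 8 + 1 = 25


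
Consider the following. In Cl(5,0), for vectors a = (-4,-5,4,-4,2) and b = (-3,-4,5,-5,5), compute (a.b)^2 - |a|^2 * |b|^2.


a . b = (-4)*(-3) + (-5)*(-4) + 4*5 + (-4)*(-5) + 2*5
= 12 + 20 + 20 + 20 + 10 = 82
|a|^2 = (-4)^2 + (-5)^2 + 4^2 + (-4)^2 + 2^2 = 77
|b|^2 = (-3)^2 + (-4)^2 + 5^2 + (-5)^2 + 5^2 = 100
(a.b)^2 = 82^2 = 6724
|a|^2 * |b|^2 = 77 * 100 = 7700
Result = 6724 - 7700 = -976


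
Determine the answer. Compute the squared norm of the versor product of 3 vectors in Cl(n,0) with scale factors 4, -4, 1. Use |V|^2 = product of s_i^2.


Each vector v_i has |v_i|^2 = s_i^2
Squared scales: 4^2 = 16, (-4)^2 = 16, 1^2 = 1
|V|^2 = 16 * 16 * 1
= 256


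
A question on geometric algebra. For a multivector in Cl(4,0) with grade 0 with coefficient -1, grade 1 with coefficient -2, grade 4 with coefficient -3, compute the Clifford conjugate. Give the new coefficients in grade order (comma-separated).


Clifford conjugate sign for grade k: (-1)^(k(k+1)/2)
Grade 0: (-1)^(0*1/2) = (-1)^0 = 1, coeff -1 -> -1
Grade 1: (-1)^(1*2/2) = (-1)^1 = -1, coeff -2 -> 2
Grade 4: (-1)^(4*5/2) = (-1)^10 = 1, coeff -3 -> -3
Conjugated coefficients: -1, 2, -3


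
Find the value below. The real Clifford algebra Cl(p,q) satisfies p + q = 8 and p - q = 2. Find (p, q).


We need p + q = 8 and p - q = 2.
Adding: 2p = 8 + 2 = 10, so p = 5.
Then q = 8 - 5 = 3.
(p, q) = (5, 3)


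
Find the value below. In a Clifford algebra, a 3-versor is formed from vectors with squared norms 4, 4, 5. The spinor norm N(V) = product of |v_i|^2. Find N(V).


Spinor norm N(V) = |v1|^2 * |v2|^2 * ... * |v3|^2
= 4 * 4 * 5
Running product: 4, 16, 80
N(V) = 80


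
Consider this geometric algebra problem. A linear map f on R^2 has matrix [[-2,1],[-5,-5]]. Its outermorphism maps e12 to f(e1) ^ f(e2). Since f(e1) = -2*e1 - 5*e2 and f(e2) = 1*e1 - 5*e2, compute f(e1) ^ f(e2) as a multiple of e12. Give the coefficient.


The outermorphism of a linear map f sends e1^e2 to f(e1)^f(e2).
f(e1) = -2*e1 - 5*e2
f(e2) = 1*e1 - 5*e2
f(e1) ^ f(e2) = (-2*e1 - 5*e2) ^ (1*e1 - 5*e2)
= (-2)*(-5)*e12 + (-5)*1*e21
= (10 - (-5))*e12
= 15*e12
Coefficient = 15
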